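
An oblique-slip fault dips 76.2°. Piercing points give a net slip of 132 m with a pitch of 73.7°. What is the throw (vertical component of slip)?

dip-slip = net slip × sin(rake) = 132 m × sin(73.7°) = 126.7 m
throw = dip-slip × sin(dip) = 126.7 × sin(76.2°) = 123 m

123 m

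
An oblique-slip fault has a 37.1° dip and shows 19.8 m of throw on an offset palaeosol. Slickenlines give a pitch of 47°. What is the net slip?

dip-slip = throw / sin(dip) = 19.8 / sin(37.1°) = 32.82 m
net slip = dip-slip / sin(rake) = 32.82 / sin(47°) = 44.9 m

44.9 m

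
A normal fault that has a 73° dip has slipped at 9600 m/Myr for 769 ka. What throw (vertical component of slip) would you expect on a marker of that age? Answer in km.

dip-slip = rate × time = 9600 m/Myr × 769 ka = 7382 m
throw = dip-slip × sin(dip) = 7382 × sin(73°) = 7060 m = 7.06 km

7.06 km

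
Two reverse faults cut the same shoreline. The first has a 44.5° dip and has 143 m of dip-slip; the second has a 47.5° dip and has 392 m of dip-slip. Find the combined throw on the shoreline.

389 m

throw_A = 143 × sin(44.5°) = 100.2 m
throw_B = 392 × sin(47.5°) = 289 m
total = 100.2 + 289 = 389 m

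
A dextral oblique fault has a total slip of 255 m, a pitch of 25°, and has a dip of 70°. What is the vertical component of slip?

dip-slip = net slip × sin(rake) = 255 m × sin(25°) = 107.8 m
throw = dip-slip × sin(dip) = 107.8 × sin(70°) = 101 m

101 m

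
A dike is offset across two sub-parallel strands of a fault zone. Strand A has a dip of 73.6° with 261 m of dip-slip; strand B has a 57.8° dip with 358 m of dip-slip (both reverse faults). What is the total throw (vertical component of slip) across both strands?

553 m

throw_A = 261 × sin(73.6°) = 250.4 m
throw_B = 358 × sin(57.8°) = 302.9 m
total = 250.4 + 302.9 = 553 m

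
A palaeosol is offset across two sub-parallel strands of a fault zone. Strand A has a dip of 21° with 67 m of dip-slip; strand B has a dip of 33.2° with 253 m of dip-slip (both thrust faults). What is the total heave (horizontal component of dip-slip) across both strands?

heave_A = 67 × cos(21°) = 62.55 m
heave_B = 253 × cos(33.2°) = 211.7 m
total = 62.55 + 211.7 = 274 m

274 m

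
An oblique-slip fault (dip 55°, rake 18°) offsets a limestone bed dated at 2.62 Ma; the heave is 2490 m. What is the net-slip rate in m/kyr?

5.36 m/kyr

dip-slip = heave / cos(dip) = 2490 / cos(55°) = 4341 m
net slip = dip-slip / sin(rake) = 4341 / sin(18°) = 14050 m
rate = 14050 m / 2.62 Ma = 0.00536 m/yr = 5.36 m/kyr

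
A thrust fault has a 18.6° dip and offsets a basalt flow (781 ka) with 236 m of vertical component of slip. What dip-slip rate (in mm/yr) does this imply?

0.947 mm/yr

dip-slip = throw / sin(dip) = 236 m / sin(18.6°) = 739.9 m
rate = 739.9 m / 781 ka = 0.000947 m/yr = 0.947 mm/yr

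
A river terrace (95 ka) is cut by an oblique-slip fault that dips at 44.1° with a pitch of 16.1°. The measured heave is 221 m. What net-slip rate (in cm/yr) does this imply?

dip-slip = heave / cos(dip) = 221 / cos(44.1°) = 307.7 m
net slip = dip-slip / sin(rake) = 307.7 / sin(16.1°) = 1110 m
rate = 1110 m / 95 ka = 0.0117 m/yr = 1.17 cm/yr

1.17 cm/yr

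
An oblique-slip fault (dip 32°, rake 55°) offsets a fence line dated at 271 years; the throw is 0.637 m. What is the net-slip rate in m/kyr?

dip-slip = throw / sin(dip) = 0.637 / sin(32°) = 1.202 m
net slip = dip-slip / sin(rake) = 1.202 / sin(55°) = 1.467 m
rate = 1.467 m / 271 years = 0.00541 m/yr = 5.41 m/kyr

5.41 m/kyr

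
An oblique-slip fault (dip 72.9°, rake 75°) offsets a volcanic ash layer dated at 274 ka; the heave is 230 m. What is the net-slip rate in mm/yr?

2.96 mm/yr

dip-slip = heave / cos(dip) = 230 / cos(72.9°) = 782.2 m
net slip = dip-slip / sin(rake) = 782.2 / sin(75°) = 809.8 m
rate = 809.8 m / 274 ka = 0.00296 m/yr = 2.96 mm/yr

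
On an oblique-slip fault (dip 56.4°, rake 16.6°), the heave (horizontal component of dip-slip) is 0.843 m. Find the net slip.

5.33 m

dip-slip = heave / cos(dip) = 0.843 / cos(56.4°) = 1.523 m
net slip = dip-slip / sin(rake) = 1.523 / sin(16.6°) = 5.33 m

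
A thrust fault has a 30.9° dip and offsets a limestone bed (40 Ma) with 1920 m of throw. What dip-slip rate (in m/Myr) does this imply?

93.5 m/Myr

dip-slip = throw / sin(dip) = 1920 m / sin(30.9°) = 3739 m
rate = 3739 m / 40 Ma = 0.0000935 m/yr = 93.5 m/Myr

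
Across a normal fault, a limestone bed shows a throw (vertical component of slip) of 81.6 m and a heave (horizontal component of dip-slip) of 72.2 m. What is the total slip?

net slip = √(throw² + heave²) = √(81.6² + 72.2²) = 109 m

109 m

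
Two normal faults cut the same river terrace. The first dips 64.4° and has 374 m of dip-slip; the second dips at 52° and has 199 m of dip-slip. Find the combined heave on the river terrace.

284 m

heave_A = 374 × cos(64.4°) = 161.6 m
heave_B = 199 × cos(52°) = 122.5 m
total = 161.6 + 122.5 = 284 m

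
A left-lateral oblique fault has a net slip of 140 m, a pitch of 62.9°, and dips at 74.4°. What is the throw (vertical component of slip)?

dip-slip = net slip × sin(rake) = 140 m × sin(62.9°) = 124.6 m
throw = dip-slip × sin(dip) = 124.6 × sin(74.4°) = 120 m

120 m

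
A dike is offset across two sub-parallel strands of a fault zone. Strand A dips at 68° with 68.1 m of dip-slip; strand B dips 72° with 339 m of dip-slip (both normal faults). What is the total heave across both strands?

heave_A = 68.1 × cos(68°) = 25.51 m
heave_B = 339 × cos(72°) = 104.8 m
total = 25.51 + 104.8 = 130 m

130 m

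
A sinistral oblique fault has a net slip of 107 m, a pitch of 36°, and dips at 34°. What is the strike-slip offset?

strike-slip = net slip × cos(rake) = 107 m × cos(36°) = 86.6 m

86.6 m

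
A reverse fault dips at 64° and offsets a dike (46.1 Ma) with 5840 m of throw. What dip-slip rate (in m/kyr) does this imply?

0.141 m/kyr

dip-slip = throw / sin(dip) = 5840 m / sin(64°) = 6498 m
rate = 6498 m / 46.1 Ma = 0.000141 m/yr = 0.141 m/kyr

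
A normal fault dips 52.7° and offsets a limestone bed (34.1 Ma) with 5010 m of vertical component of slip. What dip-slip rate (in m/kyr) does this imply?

dip-slip = throw / sin(dip) = 5010 m / sin(52.7°) = 6298 m
rate = 6298 m / 34.1 Ma = 0.000185 m/yr = 0.185 m/kyr

0.185 m/kyr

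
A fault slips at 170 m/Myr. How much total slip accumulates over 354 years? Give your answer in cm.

6.02 cm

slip = rate × time = 170 m/Myr × 354 years = 0.0602 m = 6.02 cm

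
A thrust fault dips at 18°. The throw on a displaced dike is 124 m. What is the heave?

382 m

heave = throw / tan(dip) = 124 / tan(18°) = 382 m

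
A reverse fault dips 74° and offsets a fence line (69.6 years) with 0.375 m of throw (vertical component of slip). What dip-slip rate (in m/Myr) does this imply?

dip-slip = throw / sin(dip) = 0.375 m / sin(74°) = 0.3901 m
rate = 0.3901 m / 69.6 years = 0.00561 m/yr = 5610 m/Myr

5610 m/Myr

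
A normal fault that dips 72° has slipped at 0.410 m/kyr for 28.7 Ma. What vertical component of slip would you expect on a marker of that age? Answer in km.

dip-slip = rate × time = 0.410 m/kyr × 28.7 Ma = 11770 m
throw = dip-slip × sin(dip) = 11770 × sin(72°) = 11200 m = 11.2 km

11.2 km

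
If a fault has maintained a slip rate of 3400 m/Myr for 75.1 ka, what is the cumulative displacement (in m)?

255 m

slip = rate × time = 3400 m/Myr × 75.1 ka = 255 m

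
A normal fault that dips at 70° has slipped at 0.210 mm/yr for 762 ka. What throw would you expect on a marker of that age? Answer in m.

150 m

dip-slip = rate × time = 0.210 mm/yr × 762 ka = 160 m
throw = dip-slip × sin(dip) = 160 × sin(70°) = 150 m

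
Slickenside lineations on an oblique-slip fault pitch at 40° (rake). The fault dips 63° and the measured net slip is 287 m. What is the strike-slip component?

220 m

strike-slip = net slip × cos(rake) = 287 m × cos(40°) = 220 m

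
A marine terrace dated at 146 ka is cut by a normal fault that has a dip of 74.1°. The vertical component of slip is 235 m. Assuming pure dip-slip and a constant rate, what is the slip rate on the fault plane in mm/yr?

dip-slip = throw / sin(dip) = 235 m / sin(74.1°) = 244.3 m
rate = 244.3 m / 146 ka = 0.00167 m/yr = 1.67 mm/yr

1.67 mm/yr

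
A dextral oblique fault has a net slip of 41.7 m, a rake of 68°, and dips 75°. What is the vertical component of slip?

dip-slip = net slip × sin(rake) = 41.7 m × sin(68°) = 38.66 m
throw = dip-slip × sin(dip) = 38.66 × sin(75°) = 37.3 m

37.3 m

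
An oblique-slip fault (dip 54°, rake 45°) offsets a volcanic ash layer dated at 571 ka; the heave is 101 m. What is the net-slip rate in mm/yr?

dip-slip = heave / cos(dip) = 101 / cos(54°) = 171.8 m
net slip = dip-slip / sin(rake) = 171.8 / sin(45°) = 243 m
rate = 243 m / 571 ka = 0.000426 m/yr = 0.426 mm/yr

0.426 mm/yr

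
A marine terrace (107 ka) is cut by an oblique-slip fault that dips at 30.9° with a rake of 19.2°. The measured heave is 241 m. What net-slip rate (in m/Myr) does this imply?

7980 m/Myr

dip-slip = heave / cos(dip) = 241 / cos(30.9°) = 280.9 m
net slip = dip-slip / sin(rake) = 280.9 / sin(19.2°) = 854 m
rate = 854 m / 107 ka = 0.00798 m/yr = 7980 m/Myr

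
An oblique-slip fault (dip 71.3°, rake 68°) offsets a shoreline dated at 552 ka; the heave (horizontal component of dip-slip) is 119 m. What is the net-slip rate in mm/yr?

dip-slip = heave / cos(dip) = 119 / cos(71.3°) = 371.2 m
net slip = dip-slip / sin(rake) = 371.2 / sin(68°) = 400.3 m
rate = 400.3 m / 552 ka = 0.000725 m/yr = 0.725 mm/yr

0.725 mm/yr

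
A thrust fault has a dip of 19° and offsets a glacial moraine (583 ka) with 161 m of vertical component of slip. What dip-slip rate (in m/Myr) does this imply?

dip-slip = throw / sin(dip) = 161 m / sin(19°) = 494.5 m
rate = 494.5 m / 583 ka = 0.000848 m/yr = 848 m/Myr

848 m/Myr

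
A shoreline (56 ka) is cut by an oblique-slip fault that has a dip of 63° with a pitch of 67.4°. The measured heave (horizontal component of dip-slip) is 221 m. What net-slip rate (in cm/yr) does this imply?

dip-slip = heave / cos(dip) = 221 / cos(63°) = 486.8 m
net slip = dip-slip / sin(rake) = 486.8 / sin(67.4°) = 527.3 m
rate = 527.3 m / 56 ka = 0.00942 m/yr = 0.942 cm/yr

0.942 cm/yr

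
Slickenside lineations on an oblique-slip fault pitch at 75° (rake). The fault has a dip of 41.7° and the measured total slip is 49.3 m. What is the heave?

35.6 m

dip-slip = net slip × sin(rake) = 49.3 m × sin(75°) = 47.62 m
heave = dip-slip × cos(dip) = 47.62 × cos(41.7°) = 35.6 m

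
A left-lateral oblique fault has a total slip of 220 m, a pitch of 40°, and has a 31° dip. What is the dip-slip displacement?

141 m

dip-slip = net slip × sin(rake) = 220 m × sin(40°) = 141 m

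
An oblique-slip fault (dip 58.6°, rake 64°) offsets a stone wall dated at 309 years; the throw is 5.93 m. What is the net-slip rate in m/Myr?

25000 m/Myr

dip-slip = throw / sin(dip) = 5.93 / sin(58.6°) = 6.947 m
net slip = dip-slip / sin(rake) = 6.947 / sin(64°) = 7.730 m
rate = 7.730 m / 309 years = 0.0250 m/yr = 25000 m/Myr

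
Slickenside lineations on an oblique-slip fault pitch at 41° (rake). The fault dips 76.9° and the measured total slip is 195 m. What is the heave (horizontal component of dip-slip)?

29 m

dip-slip = net slip × sin(rake) = 195 m × sin(41°) = 127.9 m
heave = dip-slip × cos(dip) = 127.9 × cos(76.9°) = 29 m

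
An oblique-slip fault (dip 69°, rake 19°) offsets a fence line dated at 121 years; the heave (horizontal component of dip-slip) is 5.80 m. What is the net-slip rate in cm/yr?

dip-slip = heave / cos(dip) = 5.80 / cos(69°) = 16.18 m
net slip = dip-slip / sin(rake) = 16.18 / sin(19°) = 49.71 m
rate = 49.71 m / 121 years = 0.411 m/yr = 41.1 cm/yr

41.1 cm/yr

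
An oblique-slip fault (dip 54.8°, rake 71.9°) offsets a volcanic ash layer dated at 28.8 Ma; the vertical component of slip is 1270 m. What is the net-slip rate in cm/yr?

0.00568 cm/yr

dip-slip = throw / sin(dip) = 1270 / sin(54.8°) = 1554 m
net slip = dip-slip / sin(rake) = 1554 / sin(71.9°) = 1635 m
rate = 1635 m / 28.8 Ma = 0.0000568 m/yr = 0.00568 cm/yr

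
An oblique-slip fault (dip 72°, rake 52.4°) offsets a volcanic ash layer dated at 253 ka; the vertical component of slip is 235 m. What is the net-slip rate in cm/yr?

dip-slip = throw / sin(dip) = 235 / sin(72°) = 247.1 m
net slip = dip-slip / sin(rake) = 247.1 / sin(52.4°) = 311.9 m
rate = 311.9 m / 253 ka = 0.00123 m/yr = 0.123 cm/yr

0.123 cm/yr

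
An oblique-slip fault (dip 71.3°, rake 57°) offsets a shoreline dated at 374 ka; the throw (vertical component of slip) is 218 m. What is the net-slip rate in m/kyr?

0.734 m/kyr

dip-slip = throw / sin(dip) = 218 / sin(71.3°) = 230.1 m
net slip = dip-slip / sin(rake) = 230.1 / sin(57°) = 274.4 m
rate = 274.4 m / 374 ka = 0.000734 m/yr = 0.734 m/kyr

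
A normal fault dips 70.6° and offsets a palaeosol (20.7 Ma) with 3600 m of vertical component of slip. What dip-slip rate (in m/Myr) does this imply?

dip-slip = throw / sin(dip) = 3600 m / sin(70.6°) = 3817 m
rate = 3817 m / 20.7 Ma = 0.000184 m/yr = 184 m/Myr

184 m/Myr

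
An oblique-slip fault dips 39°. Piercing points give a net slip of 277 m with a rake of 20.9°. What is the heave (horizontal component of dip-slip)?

dip-slip = net slip × sin(rake) = 277 m × sin(20.9°) = 98.82 m
heave = dip-slip × cos(dip) = 98.82 × cos(39°) = 76.8 m

76.8 m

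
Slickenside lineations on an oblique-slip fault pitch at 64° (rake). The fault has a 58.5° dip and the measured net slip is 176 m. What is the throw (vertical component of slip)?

135 m

dip-slip = net slip × sin(rake) = 176 m × sin(64°) = 158.2 m
throw = dip-slip × sin(dip) = 158.2 × sin(58.5°) = 135 m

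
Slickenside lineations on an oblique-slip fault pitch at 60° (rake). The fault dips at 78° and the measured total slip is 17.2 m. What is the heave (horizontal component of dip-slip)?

dip-slip = net slip × sin(rake) = 17.2 m × sin(60°) = 14.90 m
heave = dip-slip × cos(dip) = 14.90 × cos(78°) = 3.10 m

3.10 m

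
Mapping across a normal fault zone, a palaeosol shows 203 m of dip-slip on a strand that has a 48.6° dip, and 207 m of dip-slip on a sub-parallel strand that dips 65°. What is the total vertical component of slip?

340 m

throw_A = 203 × sin(48.6°) = 152.3 m
throw_B = 207 × sin(65°) = 187.6 m
total = 152.3 + 187.6 = 340 m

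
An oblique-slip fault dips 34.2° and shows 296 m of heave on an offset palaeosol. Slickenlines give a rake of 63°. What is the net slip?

402 m

dip-slip = heave / cos(dip) = 296 / cos(34.2°) = 357.9 m
net slip = dip-slip / sin(rake) = 357.9 / sin(63°) = 402 m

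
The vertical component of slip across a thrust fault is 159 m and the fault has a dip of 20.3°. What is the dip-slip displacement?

458 m

dip-slip = throw / sin(dip) = 159 / sin(20.3°) = 458 m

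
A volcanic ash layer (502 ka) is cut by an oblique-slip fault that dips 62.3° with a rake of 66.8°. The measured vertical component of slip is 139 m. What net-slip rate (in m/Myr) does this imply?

340 m/Myr

dip-slip = throw / sin(dip) = 139 / sin(62.3°) = 157 m
net slip = dip-slip / sin(rake) = 157 / sin(66.8°) = 170.8 m
rate = 170.8 m / 502 ka = 0.000340 m/yr = 340 m/Myr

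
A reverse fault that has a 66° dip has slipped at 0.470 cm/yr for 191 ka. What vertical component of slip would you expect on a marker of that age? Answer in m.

820 m

dip-slip = rate × time = 0.470 cm/yr × 191 ka = 897.7 m
throw = dip-slip × sin(dip) = 897.7 × sin(66°) = 820 m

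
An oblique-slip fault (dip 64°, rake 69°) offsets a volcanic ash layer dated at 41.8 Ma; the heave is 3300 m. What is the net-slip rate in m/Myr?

193 m/Myr

dip-slip = heave / cos(dip) = 3300 / cos(64°) = 7528 m
net slip = dip-slip / sin(rake) = 7528 / sin(69°) = 8063 m
rate = 8063 m / 41.8 Ma = 0.000193 m/yr = 193 m/Myr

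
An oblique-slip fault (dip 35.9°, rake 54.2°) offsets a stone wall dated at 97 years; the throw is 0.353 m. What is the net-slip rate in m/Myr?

dip-slip = throw / sin(dip) = 0.353 / sin(35.9°) = 0.6020 m
net slip = dip-slip / sin(rake) = 0.6020 / sin(54.2°) = 0.7422 m
rate = 0.7422 m / 97 years = 0.00765 m/yr = 7650 m/Myr

7650 m/Myr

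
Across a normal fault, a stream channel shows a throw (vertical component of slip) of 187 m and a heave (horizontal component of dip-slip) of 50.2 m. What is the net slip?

net slip = √(throw² + heave²) = √(187² + 50.2²) = 194 m

194 m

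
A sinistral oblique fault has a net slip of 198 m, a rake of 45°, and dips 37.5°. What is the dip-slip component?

dip-slip = net slip × sin(rake) = 198 m × sin(45°) = 140 m

140 m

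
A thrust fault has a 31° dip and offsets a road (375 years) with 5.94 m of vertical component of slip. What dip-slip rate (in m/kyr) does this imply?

30.8 m/kyr

dip-slip = throw / sin(dip) = 5.94 m / sin(31°) = 11.53 m
rate = 11.53 m / 375 years = 0.0308 m/yr = 30.8 m/kyr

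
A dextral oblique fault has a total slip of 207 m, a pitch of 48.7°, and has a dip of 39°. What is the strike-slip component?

137 m

strike-slip = net slip × cos(rake) = 207 m × cos(48.7°) = 137 m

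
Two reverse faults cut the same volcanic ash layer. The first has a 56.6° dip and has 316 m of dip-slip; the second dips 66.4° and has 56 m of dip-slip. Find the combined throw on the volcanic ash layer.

315 m

throw_A = 316 × sin(56.6°) = 263.8 m
throw_B = 56 × sin(66.4°) = 51.32 m
total = 263.8 + 51.32 = 315 m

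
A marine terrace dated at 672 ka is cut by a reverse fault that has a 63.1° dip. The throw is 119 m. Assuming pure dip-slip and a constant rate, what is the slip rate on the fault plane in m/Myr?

199 m/Myr

dip-slip = throw / sin(dip) = 119 m / sin(63.1°) = 133.4 m
rate = 133.4 m / 672 ka = 0.000199 m/yr = 199 m/Myr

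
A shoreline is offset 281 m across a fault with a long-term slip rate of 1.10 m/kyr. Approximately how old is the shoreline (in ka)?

255 ka

age = offset / rate = 281 m / (1.10 m/kyr) = 255000 yr = 255 ka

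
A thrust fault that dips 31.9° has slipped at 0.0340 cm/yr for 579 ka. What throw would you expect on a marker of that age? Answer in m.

dip-slip = rate × time = 0.0340 cm/yr × 579 ka = 196.9 m
throw = dip-slip × sin(dip) = 196.9 × sin(31.9°) = 104 m

104 m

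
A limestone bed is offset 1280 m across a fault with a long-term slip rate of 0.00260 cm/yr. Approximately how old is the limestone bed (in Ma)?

age = offset / rate = 1280 m / (0.00260 cm/yr) = 4.92e+07 yr = 49.2 Ma

49.2 Ma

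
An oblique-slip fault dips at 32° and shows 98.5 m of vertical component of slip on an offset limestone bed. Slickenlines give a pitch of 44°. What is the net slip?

268 m

dip-slip = throw / sin(dip) = 98.5 / sin(32°) = 185.9 m
net slip = dip-slip / sin(rake) = 185.9 / sin(44°) = 268 m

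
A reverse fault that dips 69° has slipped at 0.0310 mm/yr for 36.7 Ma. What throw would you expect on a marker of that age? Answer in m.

1060 m

dip-slip = rate × time = 0.0310 mm/yr × 36.7 Ma = 1138 m
throw = dip-slip × sin(dip) = 1138 × sin(69°) = 1060 m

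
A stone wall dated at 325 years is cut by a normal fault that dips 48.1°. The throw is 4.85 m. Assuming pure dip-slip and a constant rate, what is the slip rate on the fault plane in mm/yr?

20 mm/yr

dip-slip = throw / sin(dip) = 4.85 m / sin(48.1°) = 6.516 m
rate = 6.516 m / 325 years = 0.0200 m/yr = 20 mm/yr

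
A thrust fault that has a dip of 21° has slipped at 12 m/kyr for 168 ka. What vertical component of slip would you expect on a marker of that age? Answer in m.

dip-slip = rate × time = 12 m/kyr × 168 ka = 2016 m
throw = dip-slip × sin(dip) = 2016 × sin(21°) = 722 m

722 m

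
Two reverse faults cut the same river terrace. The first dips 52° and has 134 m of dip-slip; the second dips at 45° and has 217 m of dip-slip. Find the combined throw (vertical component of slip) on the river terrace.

259 m

throw_A = 134 × sin(52°) = 105.6 m
throw_B = 217 × sin(45°) = 153.4 m
total = 105.6 + 153.4 = 259 m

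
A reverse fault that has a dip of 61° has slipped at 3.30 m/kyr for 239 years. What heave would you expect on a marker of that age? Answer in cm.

38.2 cm

dip-slip = rate × time = 3.30 m/kyr × 239 years = 0.7887 m
heave = dip-slip × cos(dip) = 0.7887 × cos(61°) = 0.382 m = 38.2 cm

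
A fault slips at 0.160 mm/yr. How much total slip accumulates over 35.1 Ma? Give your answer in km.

5.62 km

slip = rate × time = 0.160 mm/yr × 35.1 Ma = 5620 m = 5.62 km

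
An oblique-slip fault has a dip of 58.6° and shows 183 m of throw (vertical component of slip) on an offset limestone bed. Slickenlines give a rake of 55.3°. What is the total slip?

261 m

dip-slip = throw / sin(dip) = 183 / sin(58.6°) = 214.4 m
net slip = dip-slip / sin(rake) = 214.4 / sin(55.3°) = 261 m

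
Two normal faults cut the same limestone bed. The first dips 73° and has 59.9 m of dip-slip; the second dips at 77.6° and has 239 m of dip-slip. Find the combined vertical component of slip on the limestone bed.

291 m

throw_A = 59.9 × sin(73°) = 57.28 m
throw_B = 239 × sin(77.6°) = 233.4 m
total = 57.28 + 233.4 = 291 m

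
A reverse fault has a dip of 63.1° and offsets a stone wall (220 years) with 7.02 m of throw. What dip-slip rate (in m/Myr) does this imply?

35800 m/Myr

dip-slip = throw / sin(dip) = 7.02 m / sin(63.1°) = 7.872 m
rate = 7.872 m / 220 years = 0.0358 m/yr = 35800 m/Myr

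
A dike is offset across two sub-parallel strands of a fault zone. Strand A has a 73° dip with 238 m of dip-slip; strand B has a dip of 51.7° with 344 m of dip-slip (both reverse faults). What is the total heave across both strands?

heave_A = 238 × cos(73°) = 69.58 m
heave_B = 344 × cos(51.7°) = 213.2 m
total = 69.58 + 213.2 = 283 m

283 m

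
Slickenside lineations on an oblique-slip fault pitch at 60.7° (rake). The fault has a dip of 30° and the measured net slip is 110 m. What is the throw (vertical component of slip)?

dip-slip = net slip × sin(rake) = 110 m × sin(60.7°) = 95.93 m
throw = dip-slip × sin(dip) = 95.93 × sin(30°) = 48 m

48 m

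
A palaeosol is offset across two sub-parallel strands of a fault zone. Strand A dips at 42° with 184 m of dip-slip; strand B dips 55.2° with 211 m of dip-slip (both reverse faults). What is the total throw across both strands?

296 m

throw_A = 184 × sin(42°) = 123.1 m
throw_B = 211 × sin(55.2°) = 173.3 m
total = 123.1 + 173.3 = 296 m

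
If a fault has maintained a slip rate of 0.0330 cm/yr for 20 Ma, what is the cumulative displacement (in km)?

6.60 km

slip = rate × time = 0.0330 cm/yr × 20 Ma = 6600 m = 6.60 km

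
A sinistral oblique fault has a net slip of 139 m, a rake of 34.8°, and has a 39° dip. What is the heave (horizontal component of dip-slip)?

dip-slip = net slip × sin(rake) = 139 m × sin(34.8°) = 79.33 m
heave = dip-slip × cos(dip) = 79.33 × cos(39°) = 61.7 m

61.7 m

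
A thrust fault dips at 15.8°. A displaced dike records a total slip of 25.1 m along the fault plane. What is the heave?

24.2 m

heave = dip-slip × cos(dip) = 25.1 m × cos(15.8°) = 24.2 m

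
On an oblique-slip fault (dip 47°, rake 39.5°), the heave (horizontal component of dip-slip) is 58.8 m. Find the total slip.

dip-slip = heave / cos(dip) = 58.8 / cos(47°) = 86.22 m
net slip = dip-slip / sin(rake) = 86.22 / sin(39.5°) = 136 m

136 m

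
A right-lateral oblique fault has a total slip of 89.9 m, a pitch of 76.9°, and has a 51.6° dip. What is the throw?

68.6 m

dip-slip = net slip × sin(rake) = 89.9 m × sin(76.9°) = 87.56 m
throw = dip-slip × sin(dip) = 87.56 × sin(51.6°) = 68.6 m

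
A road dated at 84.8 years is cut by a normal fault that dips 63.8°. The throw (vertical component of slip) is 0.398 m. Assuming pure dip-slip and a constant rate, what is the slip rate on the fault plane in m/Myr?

5230 m/Myr

dip-slip = throw / sin(dip) = 0.398 m / sin(63.8°) = 0.4436 m
rate = 0.4436 m / 84.8 years = 0.00523 m/yr = 5230 m/Myr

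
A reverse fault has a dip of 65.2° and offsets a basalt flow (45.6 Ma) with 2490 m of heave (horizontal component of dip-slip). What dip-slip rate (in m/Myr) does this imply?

dip-slip = heave / cos(dip) = 2490 m / cos(65.2°) = 5936 m
rate = 5936 m / 45.6 Ma = 0.000130 m/yr = 130 m/Myr

130 m/Myr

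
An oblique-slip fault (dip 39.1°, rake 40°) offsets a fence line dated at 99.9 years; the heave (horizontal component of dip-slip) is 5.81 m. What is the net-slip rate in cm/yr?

11.7 cm/yr

dip-slip = heave / cos(dip) = 5.81 / cos(39.1°) = 7.487 m
net slip = dip-slip / sin(rake) = 7.487 / sin(40°) = 11.65 m
rate = 11.65 m / 99.9 years = 0.117 m/yr = 11.7 cm/yr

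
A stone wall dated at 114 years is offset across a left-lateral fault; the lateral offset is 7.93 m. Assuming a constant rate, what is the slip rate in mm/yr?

rate = 7.93 m / 114 years = 0.0696 m/yr = 69.6 mm/yr

69.6 mm/yr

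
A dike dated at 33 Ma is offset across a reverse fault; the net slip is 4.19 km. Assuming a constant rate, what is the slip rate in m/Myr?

127 m/Myr

rate = 4.19 km / 33 Ma = 0.000127 m/yr = 127 m/Myr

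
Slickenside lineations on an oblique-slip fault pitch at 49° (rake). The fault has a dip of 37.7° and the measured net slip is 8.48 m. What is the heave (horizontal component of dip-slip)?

dip-slip = net slip × sin(rake) = 8.48 m × sin(49°) = 6.400 m
heave = dip-slip × cos(dip) = 6.400 × cos(37.7°) = 5.06 m

5.06 m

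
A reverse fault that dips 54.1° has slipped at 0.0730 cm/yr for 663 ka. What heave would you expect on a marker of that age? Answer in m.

284 m

dip-slip = rate × time = 0.0730 cm/yr × 663 ka = 484 m
heave = dip-slip × cos(dip) = 484 × cos(54.1°) = 284 m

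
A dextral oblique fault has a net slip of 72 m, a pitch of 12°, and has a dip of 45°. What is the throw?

dip-slip = net slip × sin(rake) = 72 m × sin(12°) = 14.97 m
throw = dip-slip × sin(dip) = 14.97 × sin(45°) = 10.6 m

10.6 m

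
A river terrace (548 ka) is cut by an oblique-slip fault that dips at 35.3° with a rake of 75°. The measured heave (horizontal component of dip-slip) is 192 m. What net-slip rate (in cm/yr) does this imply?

dip-slip = heave / cos(dip) = 192 / cos(35.3°) = 235.3 m
net slip = dip-slip / sin(rake) = 235.3 / sin(75°) = 243.6 m
rate = 243.6 m / 548 ka = 0.000444 m/yr = 0.0444 cm/yr

0.0444 cm/yr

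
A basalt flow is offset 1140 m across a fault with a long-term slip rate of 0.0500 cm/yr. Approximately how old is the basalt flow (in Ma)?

age = offset / rate = 1140 m / (0.0500 cm/yr) = 2.28e+06 yr = 2.28 Ma

2.28 Ma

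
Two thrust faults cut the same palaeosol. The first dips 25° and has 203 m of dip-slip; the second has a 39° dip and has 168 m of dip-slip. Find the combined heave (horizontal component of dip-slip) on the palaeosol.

315 m

heave_A = 203 × cos(25°) = 184 m
heave_B = 168 × cos(39°) = 130.6 m
total = 184 + 130.6 = 315 m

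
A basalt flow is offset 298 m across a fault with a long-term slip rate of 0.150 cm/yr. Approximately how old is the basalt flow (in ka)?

199 ka

age = offset / rate = 298 m / (0.150 cm/yr) = 199000 yr = 199 ka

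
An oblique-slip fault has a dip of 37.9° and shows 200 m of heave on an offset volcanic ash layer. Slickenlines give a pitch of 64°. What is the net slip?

282 m

dip-slip = heave / cos(dip) = 200 / cos(37.9°) = 253.5 m
net slip = dip-slip / sin(rake) = 253.5 / sin(64°) = 282 m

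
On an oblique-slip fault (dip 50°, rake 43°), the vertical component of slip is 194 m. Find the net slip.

371 m

dip-slip = throw / sin(dip) = 194 / sin(50°) = 253.2 m
net slip = dip-slip / sin(rake) = 253.2 / sin(43°) = 371 m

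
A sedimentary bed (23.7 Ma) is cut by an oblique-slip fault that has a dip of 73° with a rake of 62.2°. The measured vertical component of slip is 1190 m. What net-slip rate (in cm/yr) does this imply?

dip-slip = throw / sin(dip) = 1190 / sin(73°) = 1244 m
net slip = dip-slip / sin(rake) = 1244 / sin(62.2°) = 1407 m
rate = 1407 m / 23.7 Ma = 0.0000594 m/yr = 0.00594 cm/yr

0.00594 cm/yr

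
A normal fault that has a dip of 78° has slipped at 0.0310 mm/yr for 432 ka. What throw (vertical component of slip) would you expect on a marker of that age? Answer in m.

dip-slip = rate × time = 0.0310 mm/yr × 432 ka = 13.39 m
throw = dip-slip × sin(dip) = 13.39 × sin(78°) = 13.1 m

13.1 m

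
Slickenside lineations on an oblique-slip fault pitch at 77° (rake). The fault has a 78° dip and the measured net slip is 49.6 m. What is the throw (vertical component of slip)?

47.3 m

dip-slip = net slip × sin(rake) = 49.6 m × sin(77°) = 48.33 m
throw = dip-slip × sin(dip) = 48.33 × sin(78°) = 47.3 m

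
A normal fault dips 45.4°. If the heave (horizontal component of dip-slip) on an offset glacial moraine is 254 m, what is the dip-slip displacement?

dip-slip = heave / cos(dip) = 254 / cos(45.4°) = 362 m

362 m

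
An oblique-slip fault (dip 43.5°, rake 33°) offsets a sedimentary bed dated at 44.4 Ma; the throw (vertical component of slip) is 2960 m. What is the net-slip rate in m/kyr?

dip-slip = throw / sin(dip) = 2960 / sin(43.5°) = 4300 m
net slip = dip-slip / sin(rake) = 4300 / sin(33°) = 7895 m
rate = 7895 m / 44.4 Ma = 0.000178 m/yr = 0.178 m/kyr

0.178 m/kyr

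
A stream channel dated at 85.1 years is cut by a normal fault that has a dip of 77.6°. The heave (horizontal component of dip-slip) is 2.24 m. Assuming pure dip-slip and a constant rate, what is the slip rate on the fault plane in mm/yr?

123 mm/yr

dip-slip = heave / cos(dip) = 2.24 m / cos(77.6°) = 10.43 m
rate = 10.43 m / 85.1 years = 0.123 m/yr = 123 mm/yr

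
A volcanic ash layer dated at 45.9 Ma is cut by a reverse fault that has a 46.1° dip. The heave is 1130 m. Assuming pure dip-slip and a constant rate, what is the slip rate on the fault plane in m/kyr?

0.0355 m/kyr

dip-slip = heave / cos(dip) = 1130 m / cos(46.1°) = 1630 m
rate = 1630 m / 45.9 Ma = 0.0000355 m/yr = 0.0355 m/kyr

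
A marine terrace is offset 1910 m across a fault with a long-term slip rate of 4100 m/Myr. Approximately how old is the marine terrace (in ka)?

age = offset / rate = 1910 m / (4100 m/Myr) = 466000 yr = 466 ka

466 ka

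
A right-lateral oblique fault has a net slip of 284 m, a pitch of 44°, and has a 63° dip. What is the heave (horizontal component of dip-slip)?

dip-slip = net slip × sin(rake) = 284 m × sin(44°) = 197.3 m
heave = dip-slip × cos(dip) = 197.3 × cos(63°) = 89.6 m

89.6 m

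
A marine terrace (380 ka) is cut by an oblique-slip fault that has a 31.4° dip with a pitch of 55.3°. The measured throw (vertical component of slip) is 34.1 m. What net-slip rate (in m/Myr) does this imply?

dip-slip = throw / sin(dip) = 34.1 / sin(31.4°) = 65.45 m
net slip = dip-slip / sin(rake) = 65.45 / sin(55.3°) = 79.61 m
rate = 79.61 m / 380 ka = 0.000209 m/yr = 209 m/Myr

209 m/Myr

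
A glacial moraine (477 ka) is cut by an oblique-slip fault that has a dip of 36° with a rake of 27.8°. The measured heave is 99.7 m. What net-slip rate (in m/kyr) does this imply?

0.554 m/kyr

dip-slip = heave / cos(dip) = 99.7 / cos(36°) = 123.2 m
net slip = dip-slip / sin(rake) = 123.2 / sin(27.8°) = 264.2 m
rate = 264.2 m / 477 ka = 0.000554 m/yr = 0.554 m/kyr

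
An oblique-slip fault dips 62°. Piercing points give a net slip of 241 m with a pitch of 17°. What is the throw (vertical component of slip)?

62.2 m

dip-slip = net slip × sin(rake) = 241 m × sin(17°) = 70.46 m
throw = dip-slip × sin(dip) = 70.46 × sin(62°) = 62.2 m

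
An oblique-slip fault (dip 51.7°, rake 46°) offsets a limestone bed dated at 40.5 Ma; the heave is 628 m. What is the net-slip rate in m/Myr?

dip-slip = heave / cos(dip) = 628 / cos(51.7°) = 1013 m
net slip = dip-slip / sin(rake) = 1013 / sin(46°) = 1409 m
rate = 1409 m / 40.5 Ma = 0.0000348 m/yr = 34.8 m/Myr

34.8 m/Myr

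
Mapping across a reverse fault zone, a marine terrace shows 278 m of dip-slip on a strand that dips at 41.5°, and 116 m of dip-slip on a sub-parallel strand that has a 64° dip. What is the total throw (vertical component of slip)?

throw_A = 278 × sin(41.5°) = 184.2 m
throw_B = 116 × sin(64°) = 104.3 m
total = 184.2 + 104.3 = 288 m

288 m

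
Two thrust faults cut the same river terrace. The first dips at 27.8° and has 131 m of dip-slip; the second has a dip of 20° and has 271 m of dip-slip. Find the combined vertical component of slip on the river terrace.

throw_A = 131 × sin(27.8°) = 61.10 m
throw_B = 271 × sin(20°) = 92.69 m
total = 61.10 + 92.69 = 154 m

154 m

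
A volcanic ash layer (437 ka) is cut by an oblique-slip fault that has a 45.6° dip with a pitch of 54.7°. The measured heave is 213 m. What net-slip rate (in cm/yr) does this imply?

0.0854 cm/yr

dip-slip = heave / cos(dip) = 213 / cos(45.6°) = 304.4 m
net slip = dip-slip / sin(rake) = 304.4 / sin(54.7°) = 373 m
rate = 373 m / 437 ka = 0.000854 m/yr = 0.0854 cm/yr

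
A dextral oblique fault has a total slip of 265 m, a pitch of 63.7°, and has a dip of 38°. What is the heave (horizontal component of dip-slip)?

187 m

dip-slip = net slip × sin(rake) = 265 m × sin(63.7°) = 237.6 m
heave = dip-slip × cos(dip) = 237.6 × cos(38°) = 187 m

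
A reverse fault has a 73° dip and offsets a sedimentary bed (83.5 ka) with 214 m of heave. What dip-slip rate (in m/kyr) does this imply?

dip-slip = heave / cos(dip) = 214 m / cos(73°) = 731.9 m
rate = 731.9 m / 83.5 ka = 0.00877 m/yr = 8.77 m/kyr

8.77 m/kyr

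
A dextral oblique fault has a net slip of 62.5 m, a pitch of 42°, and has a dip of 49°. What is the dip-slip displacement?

dip-slip = net slip × sin(rake) = 62.5 m × sin(42°) = 41.8 m

41.8 m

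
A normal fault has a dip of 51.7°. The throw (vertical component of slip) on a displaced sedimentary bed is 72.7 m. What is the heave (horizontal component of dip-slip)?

57.4 m

heave = throw / tan(dip) = 72.7 / tan(51.7°) = 57.4 m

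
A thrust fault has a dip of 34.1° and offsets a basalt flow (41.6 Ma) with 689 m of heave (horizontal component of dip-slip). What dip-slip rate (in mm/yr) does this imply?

0.0200 mm/yr

dip-slip = heave / cos(dip) = 689 m / cos(34.1°) = 832.1 m
rate = 832.1 m / 41.6 Ma = 0.0000200 m/yr = 0.0200 mm/yr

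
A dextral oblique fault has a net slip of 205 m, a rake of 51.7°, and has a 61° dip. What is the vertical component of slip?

141 m

dip-slip = net slip × sin(rake) = 205 m × sin(51.7°) = 160.9 m
throw = dip-slip × sin(dip) = 160.9 × sin(61°) = 141 m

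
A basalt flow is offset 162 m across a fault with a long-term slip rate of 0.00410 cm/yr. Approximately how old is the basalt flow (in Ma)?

age = offset / rate = 162 m / (0.00410 cm/yr) = 3.95e+06 yr = 3.95 Ma

3.95 Ma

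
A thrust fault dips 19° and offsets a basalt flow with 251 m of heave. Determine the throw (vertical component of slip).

throw = heave × tan(dip) = 251 × tan(19°) = 86.4 m

86.4 m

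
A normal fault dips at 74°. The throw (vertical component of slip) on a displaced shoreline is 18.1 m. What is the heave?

5.19 m

heave = throw / tan(dip) = 18.1 / tan(74°) = 5.19 m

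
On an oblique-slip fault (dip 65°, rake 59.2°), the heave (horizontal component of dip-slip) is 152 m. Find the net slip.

dip-slip = heave / cos(dip) = 152 / cos(65°) = 359.7 m
net slip = dip-slip / sin(rake) = 359.7 / sin(59.2°) = 419 m

419 m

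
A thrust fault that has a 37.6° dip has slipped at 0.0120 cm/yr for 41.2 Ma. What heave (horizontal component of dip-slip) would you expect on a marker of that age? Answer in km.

3.92 km

dip-slip = rate × time = 0.0120 cm/yr × 41.2 Ma = 4944 m
heave = dip-slip × cos(dip) = 4944 × cos(37.6°) = 3920 m = 3.92 km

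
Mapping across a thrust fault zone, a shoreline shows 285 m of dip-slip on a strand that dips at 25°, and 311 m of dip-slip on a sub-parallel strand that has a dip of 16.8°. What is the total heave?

heave_A = 285 × cos(25°) = 258.3 m
heave_B = 311 × cos(16.8°) = 297.7 m
total = 258.3 + 297.7 = 556 m

556 m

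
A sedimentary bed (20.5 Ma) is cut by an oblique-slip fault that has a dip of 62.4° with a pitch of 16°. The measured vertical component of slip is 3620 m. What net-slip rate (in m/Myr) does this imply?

723 m/Myr

dip-slip = throw / sin(dip) = 3620 / sin(62.4°) = 4085 m
net slip = dip-slip / sin(rake) = 4085 / sin(16°) = 14820 m
rate = 14820 m / 20.5 Ma = 0.000723 m/yr = 723 m/Myr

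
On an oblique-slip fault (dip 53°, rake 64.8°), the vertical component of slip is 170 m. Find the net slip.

235 m

dip-slip = throw / sin(dip) = 170 / sin(53°) = 212.9 m
net slip = dip-slip / sin(rake) = 212.9 / sin(64.8°) = 235 m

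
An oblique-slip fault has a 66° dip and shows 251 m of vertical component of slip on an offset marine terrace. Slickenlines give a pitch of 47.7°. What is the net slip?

dip-slip = throw / sin(dip) = 251 / sin(66°) = 274.8 m
net slip = dip-slip / sin(rake) = 274.8 / sin(47.7°) = 371 m

371 m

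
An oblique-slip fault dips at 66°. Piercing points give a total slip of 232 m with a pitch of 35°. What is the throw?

dip-slip = net slip × sin(rake) = 232 m × sin(35°) = 133.1 m
throw = dip-slip × sin(dip) = 133.1 × sin(66°) = 122 m

122 m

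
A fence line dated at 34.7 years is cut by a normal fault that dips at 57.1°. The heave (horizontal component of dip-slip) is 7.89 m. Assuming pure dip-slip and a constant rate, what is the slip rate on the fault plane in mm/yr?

419 mm/yr

dip-slip = heave / cos(dip) = 7.89 m / cos(57.1°) = 14.53 m
rate = 14.53 m / 34.7 years = 0.419 m/yr = 419 mm/yr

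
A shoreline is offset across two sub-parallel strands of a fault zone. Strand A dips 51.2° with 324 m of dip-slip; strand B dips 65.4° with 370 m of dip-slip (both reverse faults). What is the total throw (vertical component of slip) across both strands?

589 m

throw_A = 324 × sin(51.2°) = 252.5 m
throw_B = 370 × sin(65.4°) = 336.4 m
total = 252.5 + 336.4 = 589 m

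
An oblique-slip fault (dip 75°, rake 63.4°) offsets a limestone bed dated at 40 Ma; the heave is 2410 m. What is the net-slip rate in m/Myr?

dip-slip = heave / cos(dip) = 2410 / cos(75°) = 9312 m
net slip = dip-slip / sin(rake) = 9312 / sin(63.4°) = 10410 m
rate = 10410 m / 40 Ma = 0.000260 m/yr = 260 m/Myr

260 m/Myr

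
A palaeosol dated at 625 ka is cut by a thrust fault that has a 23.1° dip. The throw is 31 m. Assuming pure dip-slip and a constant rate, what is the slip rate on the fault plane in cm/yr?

0.0126 cm/yr

dip-slip = throw / sin(dip) = 31 m / sin(23.1°) = 79.01 m
rate = 79.01 m / 625 ka = 0.000126 m/yr = 0.0126 cm/yr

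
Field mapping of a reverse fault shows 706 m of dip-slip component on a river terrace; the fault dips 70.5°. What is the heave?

heave = dip-slip × cos(dip) = 706 m × cos(70.5°) = 236 m

236 m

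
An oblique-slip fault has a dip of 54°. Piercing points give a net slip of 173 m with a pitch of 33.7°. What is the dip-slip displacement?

96 m

dip-slip = net slip × sin(rake) = 173 m × sin(33.7°) = 96 m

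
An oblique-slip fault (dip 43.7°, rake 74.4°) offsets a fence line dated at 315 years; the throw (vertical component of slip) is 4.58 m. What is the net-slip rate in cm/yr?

dip-slip = throw / sin(dip) = 4.58 / sin(43.7°) = 6.629 m
net slip = dip-slip / sin(rake) = 6.629 / sin(74.4°) = 6.883 m
rate = 6.883 m / 315 years = 0.0218 m/yr = 2.18 cm/yr

2.18 cm/yr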